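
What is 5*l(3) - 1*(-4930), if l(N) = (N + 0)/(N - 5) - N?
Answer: 9815/2 ≈ 4907.5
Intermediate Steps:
l(N) = -N + N/(-5 + N) (l(N) = N/(-5 + N) - N = -N + N/(-5 + N))
5*l(3) - 1*(-4930) = 5*(3*(6 - 1*3)/(-5 + 3)) - 1*(-4930) = 5*(3*(6 - 3)/(-2)) + 4930 = 5*(3*(-½)*3) + 4930 = 5*(-9/2) + 4930 = -45/2 + 4930 = 9815/2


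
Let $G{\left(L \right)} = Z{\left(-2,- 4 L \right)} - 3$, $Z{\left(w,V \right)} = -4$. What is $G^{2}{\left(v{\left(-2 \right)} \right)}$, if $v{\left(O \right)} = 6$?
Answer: $49$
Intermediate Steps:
$G{\left(L \right)} = -7$ ($G{\left(L \right)} = -4 - 3 = -7$)
$G^{2}{\left(v{\left(-2 \right)} \right)} = \left(-7\right)^{2} = 49$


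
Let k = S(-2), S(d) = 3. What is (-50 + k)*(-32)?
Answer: 1504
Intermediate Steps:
k = 3
(-50 + k)*(-32) = (-50 + 3)*(-32) = -47*(-32) = 1504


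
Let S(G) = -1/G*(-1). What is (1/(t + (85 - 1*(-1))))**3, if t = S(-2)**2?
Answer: 64/41063625 ≈ 1.5586e-6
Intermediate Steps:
S(G) = 1/G
t = 1/4 (t = (1/(-2))**2 = (-1/2)**2 = 1/4 ≈ 0.25000)
(1/(t + (85 - 1*(-1))))**3 = (1/(1/4 + (85 - 1*(-1))))**3 = (1/(1/4 + (85 + 1)))**3 = (1/(1/4 + 86))**3 = (1/(345/4))**3 = (4/345)**3 = 64/41063625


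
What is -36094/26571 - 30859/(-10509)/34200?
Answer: -4323881726237/3183274884600 ≈ -1.3583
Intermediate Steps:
-36094/26571 - 30859/(-10509)/34200 = -36094*1/26571 - 30859*(-1/10509)*(1/34200) = -36094/26571 + (30859/10509)*(1/34200) = -36094/26571 + 30859/359407800 = -4323881726237/3183274884600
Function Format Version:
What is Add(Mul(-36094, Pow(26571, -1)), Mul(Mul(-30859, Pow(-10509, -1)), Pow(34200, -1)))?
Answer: Rational(-4323881726237, 3183274884600) ≈ -1.3583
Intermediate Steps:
Add(Mul(-36094, Pow(26571, -1)), Mul(Mul(-30859, Pow(-10509, -1)), Pow(34200, -1))) = Add(Mul(-36094, Rational(1, 26571)), Mul(Mul(-30859, Rational(-1, 10509)), Rational(1, 34200))) = Add(Rational(-36094, 26571), Mul(Rational(30859, 10509), Rational(1, 34200))) = Add(Rational(-36094, 26571), Rational(30859, 359407800)) = Rational(-4323881726237, 3183274884600)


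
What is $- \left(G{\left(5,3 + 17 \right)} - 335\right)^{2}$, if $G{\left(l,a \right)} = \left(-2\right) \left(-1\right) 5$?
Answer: $-105625$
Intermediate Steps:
$G{\left(l,a \right)} = 10$ ($G{\left(l,a \right)} = 2 \cdot 5 = 10$)
$- \left(G{\left(5,3 + 17 \right)} - 335\right)^{2} = - \left(10 - 335\right)^{2} = - \left(-325\right)^{2} = \left(-1\right) 105625 = -105625$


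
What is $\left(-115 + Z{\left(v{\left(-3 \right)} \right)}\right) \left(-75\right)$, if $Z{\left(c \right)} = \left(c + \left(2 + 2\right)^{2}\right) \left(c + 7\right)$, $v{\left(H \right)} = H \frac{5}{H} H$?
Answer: $9225$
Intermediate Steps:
$v{\left(H \right)} = 5 H$
$Z{\left(c \right)} = \left(7 + c\right) \left(16 + c\right)$ ($Z{\left(c \right)} = \left(c + 4^{2}\right) \left(7 + c\right) = \left(c + 16\right) \left(7 + c\right) = \left(16 + c\right) \left(7 + c\right) = \left(7 + c\right) \left(16 + c\right)$)
$\left(-115 + Z{\left(v{\left(-3 \right)} \right)}\right) \left(-75\right) = \left(-115 + \left(112 + \left(5 \left(-3\right)\right)^{2} + 23 \cdot 5 \left(-3\right)\right)\right) \left(-75\right) = \left(-115 + \left(112 + \left(-15\right)^{2} + 23 \left(-15\right)\right)\right) \left(-75\right) = \left(-115 + \left(112 + 225 - 345\right)\right) \left(-75\right) = \left(-115 - 8\right) \left(-75\right) = \left(-123\right) \left(-75\right) = 9225$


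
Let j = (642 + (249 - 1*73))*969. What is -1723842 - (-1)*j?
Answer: -931200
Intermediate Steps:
j = 792642 (j = (642 + (249 - 73))*969 = (642 + 176)*969 = 818*969 = 792642)
-1723842 - (-1)*j = -1723842 - (-1)*792642 = -1723842 - 1*(-792642) = -1723842 + 792642 = -931200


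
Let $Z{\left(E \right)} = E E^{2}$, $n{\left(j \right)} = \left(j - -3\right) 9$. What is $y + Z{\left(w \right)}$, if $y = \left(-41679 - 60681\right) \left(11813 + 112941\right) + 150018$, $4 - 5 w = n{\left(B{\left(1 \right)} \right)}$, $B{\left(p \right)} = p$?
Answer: $- \frac{1596208710518}{125} \approx -1.277 \cdot 10^{10}$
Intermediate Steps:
$n{\left(j \right)} = 27 + 9 j$ ($n{\left(j \right)} = \left(j + 3\right) 9 = \left(3 + j\right) 9 = 27 + 9 j$)
$w = - \frac{32}{5}$ ($w = \frac{4}{5} - \frac{27 + 9 \cdot 1}{5} = \frac{4}{5} - \frac{27 + 9}{5} = \frac{4}{5} - \frac{36}{5} = - \frac{32}{5} \approx -6.4$)
$Z{\left(E \right)} = E^{3}$
$y = -12769669422$ ($y = \left(-102360\right) 124754 + 150018 = -12769819440 + 150018 = -12769669422$)
$y + Z{\left(w \right)} = -12769669422 + \left(- \frac{32}{5}\right)^{3} = -12769669422 - \frac{32768}{125} = - \frac{1596208710518}{125}$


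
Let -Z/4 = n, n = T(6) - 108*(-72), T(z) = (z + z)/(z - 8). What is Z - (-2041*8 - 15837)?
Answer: 1085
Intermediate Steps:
T(z) = 2*z/(-8 + z) (T(z) = (2*z)/(-8 + z) = 2*z/(-8 + z))
n = 7770 (n = 2*6/(-8 + 6) - 108*(-72) = 2*6/(-2) + 7776 = 2*6*(-1/2) + 7776 = -6 + 7776 = 7770)
Z = -31080 (Z = -4*7770 = -31080)
Z - (-2041*8 - 15837) = -31080 - (-2041*8 - 15837) = -31080 - (-16328 - 15837) = -31080 - 1*(-32165) = -31080 + 32165 = 1085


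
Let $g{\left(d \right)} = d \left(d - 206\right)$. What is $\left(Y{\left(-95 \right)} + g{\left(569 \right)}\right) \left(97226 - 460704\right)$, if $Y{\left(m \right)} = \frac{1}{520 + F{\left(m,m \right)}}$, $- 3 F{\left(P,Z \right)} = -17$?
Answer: $- \frac{118393734155316}{1577} \approx -7.5075 \cdot 10^{10}$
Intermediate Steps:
$F{\left(P,Z \right)} = \frac{17}{3}$ ($F{\left(P,Z \right)} = \left(- \frac{1}{3}\right) \left(-17\right) = \frac{17}{3}$)
$Y{\left(m \right)} = \frac{3}{1577}$ ($Y{\left(m \right)} = \frac{1}{520 + \frac{17}{3}} = \frac{1}{\frac{1577}{3}} = \frac{3}{1577}$)
$g{\left(d \right)} = d \left(-206 + d\right)$
$\left(Y{\left(-95 \right)} + g{\left(569 \right)}\right) \left(97226 - 460704\right) = \left(\frac{3}{1577} + 569 \left(-206 + 569\right)\right) \left(97226 - 460704\right) = \left(\frac{3}{1577} + 569 \cdot 363\right) \left(-363478\right) = \left(\frac{3}{1577} + 206547\right) \left(-363478\right) = \frac{325724622}{1577} \left(-363478\right) = - \frac{118393734155316}{1577}$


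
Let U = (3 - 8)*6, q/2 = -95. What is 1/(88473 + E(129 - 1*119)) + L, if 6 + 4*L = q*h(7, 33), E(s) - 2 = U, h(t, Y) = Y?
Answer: -138770204/88445 ≈ -1569.0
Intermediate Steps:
q = -190 (q = 2*(-95) = -190)
U = -30 (U = -5*6 = -30)
E(s) = -28 (E(s) = 2 - 30 = -28)
L = -1569 (L = -3/2 + (-190*33)/4 = -3/2 + (¼)*(-6270) = -3/2 - 3135/2 = -1569)
1/(88473 + E(129 - 1*119)) + L = 1/(88473 - 28) - 1569 = 1/88445 - 1569 = -138770204/88445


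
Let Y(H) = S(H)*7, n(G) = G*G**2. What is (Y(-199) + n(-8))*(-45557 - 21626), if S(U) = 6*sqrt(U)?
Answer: 34397696 - 2821686*I*sqrt(199) ≈ 3.4398e+7 - 3.9805e+7*I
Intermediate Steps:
n(G) = G**3
Y(H) = 42*sqrt(H) (Y(H) = (6*sqrt(H))*7 = 42*sqrt(H))
(Y(-199) + n(-8))*(-45557 - 21626) = (42*sqrt(-199) + (-8)**3)*(-45557 - 21626) = (42*(I*sqrt(199)) - 512)*(-67183) = (42*I*sqrt(199) - 512)*(-67183) = (-512 + 42*I*sqrt(199))*(-67183) = 34397696 - 2821686*I*sqrt(199)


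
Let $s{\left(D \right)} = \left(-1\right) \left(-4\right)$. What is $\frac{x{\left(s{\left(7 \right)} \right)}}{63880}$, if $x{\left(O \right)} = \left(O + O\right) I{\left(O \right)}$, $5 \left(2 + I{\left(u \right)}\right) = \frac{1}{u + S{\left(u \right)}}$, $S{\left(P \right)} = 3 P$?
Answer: $- \frac{159}{638800} \approx -0.0002489$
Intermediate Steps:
$s{\left(D \right)} = 4$
$I{\left(u \right)} = -2 + \frac{1}{20 u}$ ($I{\left(u \right)} = -2 + \frac{1}{5 \left(u + 3 u\right)} = -2 + \frac{1}{5 \cdot 4 u} = -2 + \frac{\frac{1}{4} \frac{1}{u}}{5} = -2 + \frac{1}{20 u}$)
$x{\left(O \right)} = 2 O \left(-2 + \frac{1}{20 O}\right)$ ($x{\left(O \right)} = \left(O + O\right) \left(-2 + \frac{1}{20 O}\right) = 2 O \left(-2 + \frac{1}{20 O}\right)$)
$\frac{x{\left(s{\left(7 \right)} \right)}}{63880} = \frac{\frac{1}{10} - 16}{63880} = \left(\frac{1}{10} - 16\right) \frac{1}{63880} = \left(- \frac{159}{10}\right) \frac{1}{63880} = - \frac{159}{638800}$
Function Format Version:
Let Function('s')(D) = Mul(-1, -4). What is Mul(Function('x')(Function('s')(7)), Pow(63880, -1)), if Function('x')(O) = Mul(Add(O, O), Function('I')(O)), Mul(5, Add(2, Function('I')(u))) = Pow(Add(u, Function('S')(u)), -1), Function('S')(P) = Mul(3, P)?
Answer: Rational(-159, 638800) ≈ -0.00024890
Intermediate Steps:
Function('s')(D) = 4
Function('I')(u) = Add(-2, Mul(Rational(1, 20), Pow(u, -1))) (Function('I')(u) = Add(-2, Mul(Rational(1, 5), Pow(Add(u, Mul(3, u)), -1))) = Add(-2, Mul(Rational(1, 5), Pow(Mul(4, u), -1))) = Add(-2, Mul(Rational(1, 5), Mul(Rational(1, 4), Pow(u, -1)))) = Add(-2, Mul(Rational(1, 20), Pow(u, -1))))
Function('x')(O) = Mul(2, O, Add(-2, Mul(Rational(1, 20), Pow(O, -1)))) (Function('x')(O) = Mul(Add(O, O), Add(-2, Mul(Rational(1, 20), Pow(O, -1)))) = Mul(Mul(2, O), Add(-2, Mul(Rational(1, 20), Pow(O, -1)))) = Mul(2, O, Add(-2, Mul(Rational(1, 20), Pow(O, -1)))))
Mul(Function('x')(Function('s')(7)), Pow(63880, -1)) = Mul(Add(Rational(1, 10), Mul(-4, 4)), Pow(63880, -1)) = Mul(Add(Rational(1, 10), -16), Rational(1, 63880)) = Mul(Rational(-159, 10), Rational(1, 63880)) = Rational(-159, 638800)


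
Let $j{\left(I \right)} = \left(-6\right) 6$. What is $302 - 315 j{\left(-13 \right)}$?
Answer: $11642$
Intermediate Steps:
$j{\left(I \right)} = -36$
$302 - 315 j{\left(-13 \right)} = 302 - -11340 = 302 + 11340 = 11642$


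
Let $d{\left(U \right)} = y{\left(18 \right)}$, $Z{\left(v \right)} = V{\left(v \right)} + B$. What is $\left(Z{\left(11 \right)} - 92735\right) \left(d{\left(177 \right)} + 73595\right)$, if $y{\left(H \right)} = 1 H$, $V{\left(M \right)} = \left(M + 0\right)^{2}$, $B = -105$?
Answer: $-6825323747$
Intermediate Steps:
$V{\left(M \right)} = M^{2}$
$Z{\left(v \right)} = -105 + v^{2}$ ($Z{\left(v \right)} = v^{2} - 105 = -105 + v^{2}$)
$y{\left(H \right)} = H$
$d{\left(U \right)} = 18$
$\left(Z{\left(11 \right)} - 92735\right) \left(d{\left(177 \right)} + 73595\right) = \left(\left(-105 + 11^{2}\right) - 92735\right) \left(18 + 73595\right) = \left(\left(-105 + 121\right) - 92735\right) 73613 = \left(16 - 92735\right) 73613 = \left(-92719\right) 73613 = -6825323747$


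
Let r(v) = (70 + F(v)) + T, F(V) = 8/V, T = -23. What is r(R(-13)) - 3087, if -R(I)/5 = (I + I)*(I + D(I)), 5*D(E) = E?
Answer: -1541282/507 ≈ -3040.0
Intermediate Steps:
D(E) = E/5
R(I) = -12*I² (R(I) = -5*(I + I)*(I + I/5) = -5*2*I*6*I/5 = -12*I²)
r(v) = 47 + 8/v (r(v) = (70 + 8/v) - 23 = 47 + 8/v)
r(R(-13)) - 3087 = (47 + 8/((-12*(-13)²))) - 3087 = (47 + 8/((-12*169))) - 3087 = (47 + 8/(-2028)) - 3087 = (47 + 8*(-1/2028)) - 3087 = (47 - 2/507) - 3087 = 23827/507 - 3087 = -1541282/507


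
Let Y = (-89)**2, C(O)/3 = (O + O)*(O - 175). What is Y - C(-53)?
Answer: -64583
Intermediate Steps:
C(O) = 6*O*(-175 + O) (C(O) = 3*((O + O)*(O - 175)) = 3*((2*O)*(-175 + O)) = 3*(2*O*(-175 + O)) = 6*O*(-175 + O))
Y = 7921
Y - C(-53) = 7921 - 6*(-53)*(-175 - 53) = 7921 - 6*(-53)*(-228) = 7921 - 1*72504 = 7921 - 72504 = -64583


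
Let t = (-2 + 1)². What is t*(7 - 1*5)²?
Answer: 4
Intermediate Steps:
t = 1 (t = (-1)² = 1)
t*(7 - 1*5)² = 1*(7 - 1*5)² = 1*(7 - 5)² = 1*2² = 1*4 = 4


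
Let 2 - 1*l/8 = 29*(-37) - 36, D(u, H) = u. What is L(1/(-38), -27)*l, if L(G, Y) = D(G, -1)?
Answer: -4444/19 ≈ -233.89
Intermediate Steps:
L(G, Y) = G
l = 8888 (l = 16 - 8*(29*(-37) - 36) = 16 - 8*(-1073 - 36) = 16 - 8*(-1109) = 16 + 8872 = 8888)
L(1/(-38), -27)*l = 8888/(-38) = -1/38*8888 = -4444/19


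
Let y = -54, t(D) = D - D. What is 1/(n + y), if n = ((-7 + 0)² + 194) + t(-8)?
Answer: 1/189 ≈ 0.0052910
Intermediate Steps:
t(D) = 0
n = 243 (n = ((-7 + 0)² + 194) + 0 = ((-7)² + 194) + 0 = (49 + 194) + 0 = 243 + 0 = 243)
1/(n + y) = 1/(243 - 54) = 1/189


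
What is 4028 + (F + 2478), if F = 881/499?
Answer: 3247375/499 ≈ 6507.8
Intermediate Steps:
F = 881/499 (F = 881*(1/499) = 881/499 ≈ 1.7655)
4028 + (F + 2478) = 4028 + (881/499 + 2478) = 4028 + 1237403/499 = 3247375/499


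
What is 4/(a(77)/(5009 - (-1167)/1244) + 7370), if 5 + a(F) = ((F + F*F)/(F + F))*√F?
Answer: 22020620780744590/40572988290801727969 - 23259178716*√77/40572988290801727969 ≈ 0.00054274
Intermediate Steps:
a(F) = -5 + (F + F²)/(2*√F) (a(F) = -5 + ((F + F*F)/(F + F))*√F = -5 + ((F + F²)/((2*F)))*√F = -5 + ((F + F²)*(1/(2*F)))*√F = -5 + ((F + F²)/(2*F))*√F = -5 + (F + F²)/(2*√F))
4/(a(77)/(5009 - (-1167)/1244) + 7370) = 4/((-5 + √77/2 + 77^(3/2)/2)/(5009 - (-1167)/1244) + 7370) = 4/((-5 + √77/2 + (77*√77)/2)/(5009 - (-1167)/1244) + 7370) = 4/((-5 + √77/2 + 77*√77/2)/(5009 - 1*(-1167/1244)) + 7370) = 4/((-5 + 39*√77)/(5009 + 1167/1244) + 7370) = 4/((-5 + 39*√77)/(6232363/1244) + 7370) = 4/((-5 + 39*√77)*(1244/6232363) + 7370) = 4/((-6220/6232363 + 48516*√77/6232363) + 7370) = 4/(45932509090/6232363 + 48516*√77/6232363)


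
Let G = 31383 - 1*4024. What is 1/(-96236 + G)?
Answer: -1/68877 ≈ -1.4519e-5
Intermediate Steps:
G = 27359 (G = 31383 - 4024 = 27359)
1/(-96236 + G) = 1/(-96236 + 27359) = 1/(-68877) = -1/68877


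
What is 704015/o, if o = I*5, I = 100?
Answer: 140803/100 ≈ 1408.0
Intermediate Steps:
o = 500 (o = 100*5 = 500)
704015/o = 704015/500 = 704015*(1/500) = 140803/100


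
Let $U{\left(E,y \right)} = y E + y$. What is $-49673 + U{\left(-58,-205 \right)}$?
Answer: $-37988$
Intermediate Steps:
$U{\left(E,y \right)} = y + E y$ ($U{\left(E,y \right)} = E y + y = y + E y$)
$-49673 + U{\left(-58,-205 \right)} = -49673 - 205 \left(1 - 58\right) = -49673 - -11685 = -49673 + 11685 = -37988$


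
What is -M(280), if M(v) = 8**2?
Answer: -64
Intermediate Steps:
M(v) = 64
-M(280) = -1*64 = -64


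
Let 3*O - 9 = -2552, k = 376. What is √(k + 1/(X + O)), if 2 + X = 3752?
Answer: √28505281345/8707 ≈ 19.391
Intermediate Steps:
O = -2543/3 (O = 3 + (⅓)*(-2552) = 3 - 2552/3 = -2543/3 ≈ -847.67)
X = 3750 (X = -2 + 3752 = 3750)
√(k + 1/(X + O)) = √(376 + 1/(3750 - 2543/3)) = √(376 + 1/(8707/3)) = √(376 + 3/8707) = √(3273835/8707) = √28505281345/8707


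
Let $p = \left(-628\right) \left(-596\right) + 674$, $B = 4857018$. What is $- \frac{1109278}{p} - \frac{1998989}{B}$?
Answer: $- \frac{3068664063211}{910598591658} \approx -3.3699$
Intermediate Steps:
$p = 374962$ ($p = 374288 + 674 = 374962$)
$- \frac{1109278}{p} - \frac{1998989}{B} = - \frac{1109278}{374962} - \frac{1998989}{4857018} = \left(-1109278\right) \frac{1}{374962} - \frac{1998989}{4857018} = - \frac{554639}{187481} - \frac{1998989}{4857018} = - \frac{3068664063211}{910598591658}$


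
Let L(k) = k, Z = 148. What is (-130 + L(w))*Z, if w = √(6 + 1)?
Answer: -19240 + 148*√7 ≈ -18848.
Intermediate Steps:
w = √7 ≈ 2.6458
(-130 + L(w))*Z = (-130 + √7)*148 = -19240 + 148*√7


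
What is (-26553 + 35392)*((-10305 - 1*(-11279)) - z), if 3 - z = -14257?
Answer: -117434954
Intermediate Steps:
z = 14260 (z = 3 - 1*(-14257) = 3 + 14257 = 14260)
(-26553 + 35392)*((-10305 - 1*(-11279)) - z) = (-26553 + 35392)*((-10305 - 1*(-11279)) - 1*14260) = 8839*((-10305 + 11279) - 14260) = 8839*(974 - 14260) = 8839*(-13286) = -117434954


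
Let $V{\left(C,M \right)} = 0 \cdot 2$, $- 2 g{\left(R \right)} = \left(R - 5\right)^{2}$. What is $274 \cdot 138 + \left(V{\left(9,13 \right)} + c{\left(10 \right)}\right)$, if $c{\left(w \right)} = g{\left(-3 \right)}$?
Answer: $37780$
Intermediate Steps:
$g{\left(R \right)} = - \frac{\left(-5 + R\right)^{2}}{2}$ ($g{\left(R \right)} = - \frac{\left(R - 5\right)^{2}}{2} = - \frac{\left(-5 + R\right)^{2}}{2}$)
$c{\left(w \right)} = -32$ ($c{\left(w \right)} = - \frac{\left(-5 - 3\right)^{2}}{2} = - \frac{\left(-8\right)^{2}}{2} = \left(- \frac{1}{2}\right) 64 = -32$)
$V{\left(C,M \right)} = 0$
$274 \cdot 138 + \left(V{\left(9,13 \right)} + c{\left(10 \right)}\right) = 274 \cdot 138 + \left(0 - 32\right) = 37812 - 32 = 37780$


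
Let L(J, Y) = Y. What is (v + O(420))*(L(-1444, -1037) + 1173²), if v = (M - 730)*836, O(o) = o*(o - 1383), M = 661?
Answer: -635398088448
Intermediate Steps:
O(o) = o*(-1383 + o)
v = -57684 (v = (661 - 730)*836 = -69*836 = -57684)
(v + O(420))*(L(-1444, -1037) + 1173²) = (-57684 + 420*(-1383 + 420))*(-1037 + 1173²) = (-57684 + 420*(-963))*(-1037 + 1375929) = (-57684 - 404460)*1374892 = -462144*1374892 = -635398088448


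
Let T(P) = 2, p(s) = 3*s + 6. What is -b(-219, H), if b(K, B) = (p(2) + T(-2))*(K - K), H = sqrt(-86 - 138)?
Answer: 0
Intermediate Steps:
p(s) = 6 + 3*s
H = 4*I*sqrt(14) (H = sqrt(-224) = 4*I*sqrt(14) ≈ 14.967*I)
b(K, B) = 0 (b(K, B) = ((6 + 3*2) + 2)*(K - K) = ((6 + 6) + 2)*0 = (12 + 2)*0 = 14*0 = 0)
-b(-219, H) = -1*0 = 0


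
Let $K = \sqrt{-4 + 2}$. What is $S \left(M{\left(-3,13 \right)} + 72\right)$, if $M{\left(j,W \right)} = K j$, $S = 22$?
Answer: $1584 - 66 i \sqrt{2} \approx 1584.0 - 93.338 i$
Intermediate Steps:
$K = i \sqrt{2}$ ($K = \sqrt{-2} = i \sqrt{2} \approx 1.4142 i$)
$M{\left(j,W \right)} = i j \sqrt{2}$ ($M{\left(j,W \right)} = i \sqrt{2} j = i j \sqrt{2}$)
$S \left(M{\left(-3,13 \right)} + 72\right) = 22 \left(i \left(-3\right) \sqrt{2} + 72\right) = 22 \left(- 3 i \sqrt{2} + 72\right) = 22 \left(72 - 3 i \sqrt{2}\right) = 1584 - 66 i \sqrt{2}$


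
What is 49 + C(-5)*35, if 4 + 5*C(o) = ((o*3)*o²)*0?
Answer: 21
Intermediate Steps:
C(o) = -⅘ (C(o) = -⅘ + (((o*3)*o²)*0)/5 = -⅘ + (((3*o)*o²)*0)/5 = -⅘ + ((3*o³)*0)/5 = -⅘ + (⅕)*0 = -⅘ + 0 = -⅘)
49 + C(-5)*35 = 49 - ⅘*35 = 49 - 28 = 21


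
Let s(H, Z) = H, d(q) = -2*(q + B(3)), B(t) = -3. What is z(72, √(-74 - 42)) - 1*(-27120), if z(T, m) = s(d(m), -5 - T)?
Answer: 27126 - 4*I*√29 ≈ 27126.0 - 21.541*I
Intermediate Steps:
d(q) = 6 - 2*q (d(q) = -2*(q - 3) = -2*(-3 + q) = 6 - 2*q)
z(T, m) = 6 - 2*m
z(72, √(-74 - 42)) - 1*(-27120) = (6 - 2*√(-74 - 42)) - 1*(-27120) = (6 - 4*I*√29) + 27120 = 27126 - 4*I*√29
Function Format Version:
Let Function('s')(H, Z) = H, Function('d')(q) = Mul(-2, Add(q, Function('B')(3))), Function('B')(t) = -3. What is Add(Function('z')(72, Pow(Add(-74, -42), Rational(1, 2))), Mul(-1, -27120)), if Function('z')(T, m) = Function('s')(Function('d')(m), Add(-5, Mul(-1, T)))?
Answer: Add(27126, Mul(-4, I, Pow(29, Rational(1, 2)))) ≈ Add(27126., Mul(-21.541, I))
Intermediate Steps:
Function('d')(q) = Add(6, Mul(-2, q)) (Function('d')(q) = Mul(-2, Add(q, -3)) = Mul(-2, Add(-3, q)) = Add(6, Mul(-2, q)))
Function('z')(T, m) = Add(6, Mul(-2, m))
Add(Function('z')(72, Pow(Add(-74, -42), Rational(1, 2))), Mul(-1, -27120)) = Add(Add(6, Mul(-2, Pow(Add(-74, -42), Rational(1, 2)))), Mul(-1, -27120)) = Add(Add(6, Mul(-2, Pow(-116, Rational(1, 2)))), 27120) = Add(Add(6, Mul(-2, Mul(2, I, Pow(29, Rational(1, 2))))), 27120) = Add(Add(6, Mul(-4, I, Pow(29, Rational(1, 2)))), 27120) = Add(27126, Mul(-4, I, Pow(29, Rational(1, 2))))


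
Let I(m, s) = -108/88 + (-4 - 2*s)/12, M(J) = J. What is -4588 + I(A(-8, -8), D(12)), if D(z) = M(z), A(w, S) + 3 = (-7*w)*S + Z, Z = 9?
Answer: -303043/66 ≈ -4591.6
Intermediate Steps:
A(w, S) = 6 - 7*S*w (A(w, S) = -3 + ((-7*w)*S + 9) = -3 + (-7*S*w + 9) = -3 + (9 - 7*S*w) = 6 - 7*S*w)
D(z) = z
I(m, s) = -103/66 - s/6 (I(m, s) = -108*1/88 + (-4 - 2*s)*(1/12) = -27/22 + (-⅓ - s/6) = -103/66 - s/6)
-4588 + I(A(-8, -8), D(12)) = -4588 + (-103/66 - ⅙*12) = -4588 + (-103/66 - 2) = -4588 - 235/66 = -303043/66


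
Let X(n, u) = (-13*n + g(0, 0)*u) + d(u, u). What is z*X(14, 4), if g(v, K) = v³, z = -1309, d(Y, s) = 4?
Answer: 233002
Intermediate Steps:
X(n, u) = 4 - 13*n (X(n, u) = (-13*n + 0³*u) + 4 = (-13*n + 0*u) + 4 = (-13*n + 0) + 4 = -13*n + 4 = 4 - 13*n)
z*X(14, 4) = -1309*(4 - 13*14) = -1309*(4 - 182) = -1309*(-178) = 233002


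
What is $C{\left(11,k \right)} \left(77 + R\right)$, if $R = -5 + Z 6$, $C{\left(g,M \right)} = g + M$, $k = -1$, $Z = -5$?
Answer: $420$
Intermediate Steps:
$C{\left(g,M \right)} = M + g$
$R = -35$ ($R = -5 - 30 = -35$)
$C{\left(11,k \right)} \left(77 + R\right) = \left(-1 + 11\right) \left(77 - 35\right) = 10 \cdot 42 = 420$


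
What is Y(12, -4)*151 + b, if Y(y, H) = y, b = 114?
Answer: 1926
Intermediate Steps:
Y(12, -4)*151 + b = 12*151 + 114 = 1812 + 114 = 1926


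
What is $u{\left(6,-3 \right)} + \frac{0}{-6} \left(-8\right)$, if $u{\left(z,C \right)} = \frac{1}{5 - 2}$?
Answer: $\frac{1}{3} \approx 0.33333$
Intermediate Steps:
$u{\left(z,C \right)} = \frac{1}{3}$
$u{\left(6,-3 \right)} + \frac{0}{-6} \left(-8\right) = \frac{1}{3} + \frac{0}{-6} \left(-8\right) = \frac{1}{3} + 0 \left(- \frac{1}{6}\right) \left(-8\right) = \frac{1}{3} + 0 \left(-8\right) = \frac{1}{3} + 0 = \frac{1}{3}$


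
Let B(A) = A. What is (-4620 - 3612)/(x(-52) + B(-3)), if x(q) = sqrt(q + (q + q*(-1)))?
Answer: 24696/61 + 16464*I*sqrt(13)/61 ≈ 404.85 + 973.14*I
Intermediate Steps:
x(q) = sqrt(q) (x(q) = sqrt(q + (q - q)) = sqrt(q + 0) = sqrt(q))
(-4620 - 3612)/(x(-52) + B(-3)) = (-4620 - 3612)/(sqrt(-52) - 3) = -8232/(2*I*sqrt(13) - 3) = -8232/(-3 + 2*I*sqrt(13))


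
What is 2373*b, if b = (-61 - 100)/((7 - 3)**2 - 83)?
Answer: 382053/67 ≈ 5702.3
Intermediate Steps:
b = 161/67 (b = -161/(4**2 - 83) = -161/(16 - 83) = -161/(-67) = -161*(-1/67) = 161/67 ≈ 2.4030)
2373*b = 2373*(161/67) = 382053/67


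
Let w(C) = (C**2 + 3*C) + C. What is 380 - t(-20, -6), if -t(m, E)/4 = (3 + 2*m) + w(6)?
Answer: 472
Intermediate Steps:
w(C) = C**2 + 4*C
t(m, E) = -252 - 8*m (t(m, E) = -4*((3 + 2*m) + 6*(4 + 6)) = -4*((3 + 2*m) + 6*10) = -4*((3 + 2*m) + 60) = -4*(63 + 2*m) = -252 - 8*m)
380 - t(-20, -6) = 380 - (-252 - 8*(-20)) = 380 - (-252 + 160) = 380 - 1*(-92) = 380 + 92 = 472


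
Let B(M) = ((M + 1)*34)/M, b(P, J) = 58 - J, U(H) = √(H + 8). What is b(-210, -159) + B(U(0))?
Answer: 251 + 17*√2/2 ≈ 263.02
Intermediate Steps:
U(H) = √(8 + H)
B(M) = (34 + 34*M)/M (B(M) = ((1 + M)*34)/M = (34 + 34*M)/M)
b(-210, -159) + B(U(0)) = (58 - 1*(-159)) + (34 + 34/(√(8 + 0))) = (58 + 159) + (34 + 34/(√8)) = 217 + (34 + 34/((2*√2))) = 217 + (34 + 34*(√2/4)) = 217 + (34 + 17*√2/2) = 251 + 17*√2/2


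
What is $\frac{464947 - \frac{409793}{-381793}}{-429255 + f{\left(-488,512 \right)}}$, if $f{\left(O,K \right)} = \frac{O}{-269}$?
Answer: $- \frac{47751244416516}{44085296768851} \approx -1.0832$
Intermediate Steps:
$f{\left(O,K \right)} = - \frac{O}{269}$ ($f{\left(O,K \right)} = O \left(- \frac{1}{269}\right) = - \frac{O}{269}$)
$\frac{464947 - \frac{409793}{-381793}}{-429255 + f{\left(-488,512 \right)}} = \frac{464947 - \frac{409793}{-381793}}{-429255 - - \frac{488}{269}} = \frac{464947 - - \frac{409793}{381793}}{-429255 + \frac{488}{269}} = \frac{464947 + \frac{409793}{381793}}{- \frac{115469107}{269}} = \frac{177513919764}{381793} \left(- \frac{269}{115469107}\right) = - \frac{47751244416516}{44085296768851}$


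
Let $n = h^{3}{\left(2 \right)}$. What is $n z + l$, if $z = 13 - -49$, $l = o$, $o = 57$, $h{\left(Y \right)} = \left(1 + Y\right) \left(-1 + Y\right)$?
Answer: $1731$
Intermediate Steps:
$n = 27$ ($n = \left(-1 + 2^{2}\right)^{3} = \left(-1 + 4\right)^{3} = 3^{3} = 27$)
$l = 57$
$z = 62$ ($z = 13 + 49 = 62$)
$n z + l = 27 \cdot 62 + 57 = 1674 + 57 = 1731$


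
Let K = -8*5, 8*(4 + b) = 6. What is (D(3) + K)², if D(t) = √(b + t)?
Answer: (80 - I)²/4 ≈ 1599.8 - 40.0*I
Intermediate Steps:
b = -13/4 (b = -4 + (⅛)*6 = -4 + ¾ = -13/4 ≈ -3.2500)
K = -40
D(t) = √(-13/4 + t)
(D(3) + K)² = (√(-13 + 4*3)/2 - 40)² = (√(-13 + 12)/2 - 40)² = (√(-1)/2 - 40)² = (I/2 - 40)² = (-40 + I/2)²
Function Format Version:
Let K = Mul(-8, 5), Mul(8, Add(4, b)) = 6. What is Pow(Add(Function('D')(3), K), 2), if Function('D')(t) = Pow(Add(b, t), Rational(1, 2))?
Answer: Mul(Rational(1, 4), Pow(Add(80, Mul(-1, I)), 2)) ≈ Add(1599.8, Mul(-40.000, I))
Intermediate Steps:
b = Rational(-13, 4) (b = Add(-4, Mul(Rational(1, 8), 6)) = Add(-4, Rational(3, 4)) = Rational(-13, 4) ≈ -3.2500)
K = -40
Function('D')(t) = Pow(Add(Rational(-13, 4), t), Rational(1, 2))
Pow(Add(Function('D')(3), K), 2) = Pow(Add(Mul(Rational(1, 2), Pow(Add(-13, Mul(4, 3)), Rational(1, 2))), -40), 2) = Pow(Add(Mul(Rational(1, 2), Pow(Add(-13, 12), Rational(1, 2))), -40), 2) = Pow(Add(Mul(Rational(1, 2), Pow(-1, Rational(1, 2))), -40), 2) = Pow(Add(Mul(Rational(1, 2), I), -40), 2) = Pow(Add(-40, Mul(Rational(1, 2), I)), 2)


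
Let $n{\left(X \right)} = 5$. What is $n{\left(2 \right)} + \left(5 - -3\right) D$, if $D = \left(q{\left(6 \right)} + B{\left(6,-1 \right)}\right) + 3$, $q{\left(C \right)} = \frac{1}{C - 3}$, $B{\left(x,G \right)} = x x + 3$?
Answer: $\frac{1031}{3} \approx 343.67$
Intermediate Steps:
$B{\left(x,G \right)} = 3 + x^{2}$ ($B{\left(x,G \right)} = x^{2} + 3 = 3 + x^{2}$)
$q{\left(C \right)} = \frac{1}{-3 + C}$
$D = \frac{127}{3}$ ($D = \left(\frac{1}{-3 + 6} + \left(3 + 6^{2}\right)\right) + 3 = \left(\frac{1}{3} + \left(3 + 36\right)\right) + 3 = \left(\frac{1}{3} + 39\right) + 3 = \frac{118}{3} + 3 = \frac{127}{3} \approx 42.333$)
$n{\left(2 \right)} + \left(5 - -3\right) D = 5 + \left(5 - -3\right) \frac{127}{3} = 5 + \left(5 + 3\right) \frac{127}{3} = 5 + 8 \cdot \frac{127}{3} = 5 + \frac{1016}{3} = \frac{1031}{3}$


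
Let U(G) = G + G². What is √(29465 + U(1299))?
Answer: √1718165 ≈ 1310.8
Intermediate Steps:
√(29465 + U(1299)) = √(29465 + 1299*(1 + 1299)) = √(29465 + 1299*1300) = √(29465 + 1688700) = √1718165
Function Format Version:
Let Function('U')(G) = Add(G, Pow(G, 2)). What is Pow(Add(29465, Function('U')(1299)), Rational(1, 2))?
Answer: Pow(1718165, Rational(1, 2)) ≈ 1310.8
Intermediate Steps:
Pow(Add(29465, Function('U')(1299)), Rational(1, 2)) = Pow(Add(29465, Mul(1299, Add(1, 1299))), Rational(1, 2)) = Pow(Add(29465, Mul(1299, 1300)), Rational(1, 2)) = Pow(Add(29465, 1688700), Rational(1, 2)) = Pow(1718165, Rational(1, 2))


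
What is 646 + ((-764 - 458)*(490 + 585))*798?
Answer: -1048292054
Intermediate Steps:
646 + ((-764 - 458)*(490 + 585))*798 = 646 - 1222*1075*798 = 646 - 1313650*798 = 646 - 1048292700 = -1048292054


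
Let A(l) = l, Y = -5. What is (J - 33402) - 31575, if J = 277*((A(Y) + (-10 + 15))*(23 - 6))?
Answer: -64977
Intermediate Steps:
J = 0 (J = 277*((-5 + (-10 + 15))*(23 - 6)) = 277*((-5 + 5)*17) = 277*(0*17) = 277*0 = 0)
(J - 33402) - 31575 = (0 - 33402) - 31575 = -33402 - 31575 = -64977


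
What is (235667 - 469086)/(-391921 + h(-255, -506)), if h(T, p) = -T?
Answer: 233419/391666 ≈ 0.59596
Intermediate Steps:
(235667 - 469086)/(-391921 + h(-255, -506)) = (235667 - 469086)/(-391921 - 1*(-255)) = -233419/(-391921 + 255) = -233419/(-391666) = -233419*(-1/391666) = 233419/391666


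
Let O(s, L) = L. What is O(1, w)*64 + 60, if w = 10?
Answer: 700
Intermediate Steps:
O(1, w)*64 + 60 = 10*64 + 60 = 640 + 60 = 700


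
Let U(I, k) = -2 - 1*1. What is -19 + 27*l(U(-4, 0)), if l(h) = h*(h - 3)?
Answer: 467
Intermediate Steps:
U(I, k) = -3 (U(I, k) = -2 - 1 = -3)
l(h) = h*(-3 + h)
-19 + 27*l(U(-4, 0)) = -19 + 27*(-3*(-3 - 3)) = -19 + 27*(-3*(-6)) = -19 + 27*18 = -19 + 486 = 467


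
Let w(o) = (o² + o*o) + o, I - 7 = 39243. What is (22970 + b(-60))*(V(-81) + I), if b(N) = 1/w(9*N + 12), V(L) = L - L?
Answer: 50221194543925/55704 ≈ 9.0157e+8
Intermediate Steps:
I = 39250 (I = 7 + 39243 = 39250)
w(o) = o + 2*o² (w(o) = (o² + o²) + o = 2*o² + o = o + 2*o²)
V(L) = 0
b(N) = 1/((12 + 9*N)*(25 + 18*N)) (b(N) = 1/((9*N + 12)*(1 + 2*(9*N + 12))) = 1/((12 + 9*N)*(1 + 2*(12 + 9*N))) = 1/((12 + 9*N)*(1 + (24 + 18*N))) = 1/((12 + 9*N)*(25 + 18*N)))
(22970 + b(-60))*(V(-81) + I) = (22970 + 1/(3*(100 + 54*(-60)² + 147*(-60))))*(0 + 39250) = (22970 + 1/(3*(100 + 54*3600 - 8820)))*39250 = (22970 + 1/(3*(100 + 194400 - 8820)))*39250 = (22970 + (⅓)/185680)*39250 = (22970 + (⅓)*(1/185680))*39250 = (22970 + 1/557040)*39250 = (12795208801/557040)*39250 = 50221194543925/55704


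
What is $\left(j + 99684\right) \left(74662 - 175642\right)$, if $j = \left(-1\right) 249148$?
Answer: $15092874720$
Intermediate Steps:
$j = -249148$
$\left(j + 99684\right) \left(74662 - 175642\right) = \left(-249148 + 99684\right) \left(74662 - 175642\right) = \left(-149464\right) \left(-100980\right) = 15092874720$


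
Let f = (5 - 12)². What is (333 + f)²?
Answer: 145924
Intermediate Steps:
f = 49 (f = (-7)² = 49)
(333 + f)² = (333 + 49)² = 382² = 145924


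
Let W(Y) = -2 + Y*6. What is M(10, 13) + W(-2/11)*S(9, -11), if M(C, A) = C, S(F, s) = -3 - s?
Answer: -162/11 ≈ -14.727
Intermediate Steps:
W(Y) = -2 + 6*Y
M(10, 13) + W(-2/11)*S(9, -11) = 10 + (-2 + 6*(-2/11))*(-3 - 1*(-11)) = 10 + (-2 + 6*(-2*1/11))*(-3 + 11) = 10 + (-2 + 6*(-2/11))*8 = 10 + (-2 - 12/11)*8 = 10 - 34/11*8 = 10 - 272/11 = -162/11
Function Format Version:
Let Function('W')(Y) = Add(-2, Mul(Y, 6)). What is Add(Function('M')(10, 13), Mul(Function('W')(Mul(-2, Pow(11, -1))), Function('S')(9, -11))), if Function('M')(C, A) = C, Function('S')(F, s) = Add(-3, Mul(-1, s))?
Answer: Rational(-162, 11) ≈ -14.727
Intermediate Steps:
Function('W')(Y) = Add(-2, Mul(6, Y))
Add(Function('M')(10, 13), Mul(Function('W')(Mul(-2, Pow(11, -1))), Function('S')(9, -11))) = Add(10, Mul(Add(-2, Mul(6, Mul(-2, Pow(11, -1)))), Add(-3, Mul(-1, -11)))) = Add(10, Mul(Add(-2, Mul(6, Mul(-2, Rational(1, 11)))), Add(-3, 11))) = Add(10, Mul(Add(-2, Mul(6, Rational(-2, 11))), 8)) = Add(10, Mul(Add(-2, Rational(-12, 11)), 8)) = Add(10, Mul(Rational(-34, 11), 8)) = Add(10, Rational(-272, 11)) = Rational(-162, 11)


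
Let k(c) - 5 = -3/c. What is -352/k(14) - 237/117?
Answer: -197485/2613 ≈ -75.578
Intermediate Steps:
k(c) = 5 - 3/c
-352/k(14) - 237/117 = -352/(5 - 3/14) - 237/117 = -352/(5 - 3*1/14) - 237*1/117 = -352/(5 - 3/14) - 79/39 = -352/67/14 - 79/39 = -352*14/67 - 79/39 = -4928/67 - 79/39 = -197485/2613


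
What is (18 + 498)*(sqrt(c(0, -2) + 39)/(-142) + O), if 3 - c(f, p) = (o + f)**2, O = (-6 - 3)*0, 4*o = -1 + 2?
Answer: -129*sqrt(671)/142 ≈ -23.532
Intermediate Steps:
o = 1/4 (o = (-1 + 2)/4 = (1/4)*1 = 1/4 ≈ 0.25000)
O = 0 (O = -9*0 = 0)
c(f, p) = 3 - (1/4 + f)**2
(18 + 498)*(sqrt(c(0, -2) + 39)/(-142) + O) = (18 + 498)*(sqrt((3 - (1 + 4*0)**2/16) + 39)/(-142) + 0) = 516*(sqrt((3 - (1 + 0)**2/16) + 39)*(-1/142) + 0) = 516*(sqrt((3 - 1/16*1**2) + 39)*(-1/142) + 0) = 516*(sqrt((3 - 1/16*1) + 39)*(-1/142) + 0) = 516*(sqrt((3 - 1/16) + 39)*(-1/142) + 0) = 516*(sqrt(47/16 + 39)*(-1/142) + 0) = 516*(sqrt(671/16)*(-1/142) + 0) = 516*((sqrt(671)/4)*(-1/142) + 0) = 516*(-sqrt(671)/568 + 0) = 516*(-sqrt(671)/568) = -129*sqrt(671)/142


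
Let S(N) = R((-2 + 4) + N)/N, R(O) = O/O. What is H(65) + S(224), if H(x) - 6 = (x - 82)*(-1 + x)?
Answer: -242367/224 ≈ -1082.0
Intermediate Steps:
R(O) = 1
H(x) = 6 + (-1 + x)*(-82 + x) (H(x) = 6 + (x - 82)*(-1 + x) = 6 + (-82 + x)*(-1 + x) = 6 + (-1 + x)*(-82 + x))
S(N) = 1/N
H(65) + S(224) = (88 + 65² - 83*65) + 1/224 = (88 + 4225 - 5395) + 1/224 = -1082 + 1/224 = -242367/224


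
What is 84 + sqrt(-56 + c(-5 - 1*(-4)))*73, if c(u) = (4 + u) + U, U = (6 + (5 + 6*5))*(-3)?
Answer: 84 + 292*I*sqrt(11) ≈ 84.0 + 968.45*I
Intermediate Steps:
U = -123 (U = (6 + (5 + 30))*(-3) = (6 + 35)*(-3) = 41*(-3) = -123)
c(u) = -119 + u (c(u) = (4 + u) - 123 = -119 + u)
84 + sqrt(-56 + c(-5 - 1*(-4)))*73 = 84 + sqrt(-56 + (-119 + (-5 - 1*(-4))))*73 = 84 + sqrt(-56 + (-119 + (-5 + 4)))*73 = 84 + sqrt(-56 + (-119 - 1))*73 = 84 + sqrt(-56 - 120)*73 = 84 + sqrt(-176)*73 = 84 + (4*I*sqrt(11))*73 = 84 + 292*I*sqrt(11)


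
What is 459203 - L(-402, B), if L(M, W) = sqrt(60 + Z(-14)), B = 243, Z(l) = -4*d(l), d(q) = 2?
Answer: 459203 - 2*sqrt(13) ≈ 4.5920e+5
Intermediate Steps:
Z(l) = -8 (Z(l) = -4*2 = -8)
L(M, W) = 2*sqrt(13) (L(M, W) = sqrt(60 - 8) = sqrt(52) = 2*sqrt(13))
459203 - L(-402, B) = 459203 - 2*sqrt(13)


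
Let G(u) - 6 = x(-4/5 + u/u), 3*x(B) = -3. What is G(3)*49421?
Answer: 247105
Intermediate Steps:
x(B) = -1 (x(B) = (⅓)*(-3) = -1)
G(u) = 5 (G(u) = 6 - 1 = 5)
G(3)*49421 = 5*49421 = 247105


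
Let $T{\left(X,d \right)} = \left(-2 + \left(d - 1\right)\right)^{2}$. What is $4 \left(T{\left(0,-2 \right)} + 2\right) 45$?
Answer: $4860$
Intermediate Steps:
$T{\left(X,d \right)} = \left(-3 + d\right)^{2}$ ($T{\left(X,d \right)} = \left(-2 + \left(-1 + d\right)\right)^{2} = \left(-3 + d\right)^{2}$)
$4 \left(T{\left(0,-2 \right)} + 2\right) 45 = 4 \left(\left(-3 - 2\right)^{2} + 2\right) 45 = 4 \left(\left(-5\right)^{2} + 2\right) 45 = 4 \left(25 + 2\right) 45 = 4 \cdot 27 \cdot 45 = 108 \cdot 45 = 4860$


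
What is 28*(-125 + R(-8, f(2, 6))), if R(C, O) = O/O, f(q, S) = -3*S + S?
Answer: -3472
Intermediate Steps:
f(q, S) = -2*S
R(C, O) = 1
28*(-125 + R(-8, f(2, 6))) = 28*(-125 + 1) = 28*(-124) = -3472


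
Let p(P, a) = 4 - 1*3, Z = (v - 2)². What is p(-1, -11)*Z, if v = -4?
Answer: 36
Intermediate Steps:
Z = 36 (Z = (-4 - 2)² = (-6)² = 36)
p(P, a) = 1 (p(P, a) = 4 - 3 = 1)
p(-1, -11)*Z = 1*36 = 36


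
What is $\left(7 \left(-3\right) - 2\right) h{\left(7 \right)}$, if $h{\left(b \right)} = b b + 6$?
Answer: $-1265$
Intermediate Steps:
$h{\left(b \right)} = 6 + b^{2}$ ($h{\left(b \right)} = b^{2} + 6 = 6 + b^{2}$)
$\left(7 \left(-3\right) - 2\right) h{\left(7 \right)} = \left(7 \left(-3\right) - 2\right) \left(6 + 7^{2}\right) = \left(-21 - 2\right) \left(6 + 49\right) = \left(-23\right) 55 = -1265$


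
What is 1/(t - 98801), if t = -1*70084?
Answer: -1/168885 ≈ -5.9212e-6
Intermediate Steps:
t = -70084
1/(t - 98801) = 1/(-70084 - 98801) = 1/(-168885) = -1/168885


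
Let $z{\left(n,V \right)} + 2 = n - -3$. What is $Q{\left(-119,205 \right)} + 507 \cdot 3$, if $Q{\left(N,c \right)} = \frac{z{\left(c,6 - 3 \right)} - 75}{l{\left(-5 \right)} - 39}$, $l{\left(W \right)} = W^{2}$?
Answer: $\frac{21163}{14} \approx 1511.6$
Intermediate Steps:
$z{\left(n,V \right)} = 1 + n$ ($z{\left(n,V \right)} = -2 + \left(n - -3\right) = -2 + \left(n + 3\right) = -2 + \left(3 + n\right) = 1 + n$)
$Q{\left(N,c \right)} = \frac{37}{7} - \frac{c}{14}$ ($Q{\left(N,c \right)} = \frac{\left(1 + c\right) - 75}{\left(-5\right)^{2} - 39} = \frac{-74 + c}{25 - 39} = \frac{-74 + c}{-14} = \left(-74 + c\right) \left(- \frac{1}{14}\right) = \frac{37}{7} - \frac{c}{14}$)
$Q{\left(-119,205 \right)} + 507 \cdot 3 = \left(\frac{37}{7} - \frac{205}{14}\right) + 507 \cdot 3 = \left(\frac{37}{7} - \frac{205}{14}\right) + 1521 = - \frac{131}{14} + 1521 = \frac{21163}{14}$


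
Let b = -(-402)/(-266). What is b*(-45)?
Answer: 9045/133 ≈ 68.008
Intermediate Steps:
b = -201/133 (b = -(-402)*(-1)/266 = -1*201/133 = -201/133 ≈ -1.5113)
b*(-45) = -201/133*(-45) = 9045/133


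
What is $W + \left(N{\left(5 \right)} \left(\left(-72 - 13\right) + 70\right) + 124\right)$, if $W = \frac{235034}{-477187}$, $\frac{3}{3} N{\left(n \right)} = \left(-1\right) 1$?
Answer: $\frac{66093959}{477187} \approx 138.51$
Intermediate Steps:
$N{\left(n \right)} = -1$ ($N{\left(n \right)} = \left(-1\right) 1 = -1$)
$W = - \frac{235034}{477187}$ ($W = 235034 \left(- \frac{1}{477187}\right) = - \frac{235034}{477187} \approx -0.49254$)
$W + \left(N{\left(5 \right)} \left(\left(-72 - 13\right) + 70\right) + 124\right) = - \frac{235034}{477187} + \left(- (\left(-72 - 13\right) + 70) + 124\right) = - \frac{235034}{477187} + \left(- (-85 + 70) + 124\right) = - \frac{235034}{477187} + \left(\left(-1\right) \left(-15\right) + 124\right) = - \frac{235034}{477187} + \left(15 + 124\right) = - \frac{235034}{477187} + 139 = \frac{66093959}{477187}$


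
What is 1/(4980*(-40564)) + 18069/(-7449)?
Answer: -1216698523043/501587651760 ≈ -2.4257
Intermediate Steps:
1/(4980*(-40564)) + 18069/(-7449) = (1/4980)*(-1/40564) + 18069*(-1/7449) = -1/202008720 - 6023/2483 = -1216698523043/501587651760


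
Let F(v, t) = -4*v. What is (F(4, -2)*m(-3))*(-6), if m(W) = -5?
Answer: -480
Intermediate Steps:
(F(4, -2)*m(-3))*(-6) = (-4*4*(-5))*(-6) = -16*(-5)*(-6) = 80*(-6) = -480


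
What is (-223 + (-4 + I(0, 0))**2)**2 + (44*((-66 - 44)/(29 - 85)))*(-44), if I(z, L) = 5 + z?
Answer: 318368/7 ≈ 45481.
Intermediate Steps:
(-223 + (-4 + I(0, 0))**2)**2 + (44*((-66 - 44)/(29 - 85)))*(-44) = (-223 + (-4 + (5 + 0))**2)**2 + (44*((-66 - 44)/(29 - 85)))*(-44) = (-223 + (-4 + 5)**2)**2 + (44*(-110/(-56)))*(-44) = (-223 + 1**2)**2 + (44*(-110*(-1/56)))*(-44) = (-223 + 1)**2 + (44*(55/28))*(-44) = (-222)**2 + (605/7)*(-44) = 49284 - 26620/7 = 318368/7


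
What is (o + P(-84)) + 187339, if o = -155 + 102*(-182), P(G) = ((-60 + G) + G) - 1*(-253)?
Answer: 168645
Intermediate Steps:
P(G) = 193 + 2*G (P(G) = (-60 + 2*G) + 253 = 193 + 2*G)
o = -18719 (o = -155 - 18564 = -18719)
(o + P(-84)) + 187339 = (-18719 + (193 + 2*(-84))) + 187339 = (-18719 + (193 - 168)) + 187339 = (-18719 + 25) + 187339 = -18694 + 187339 = 168645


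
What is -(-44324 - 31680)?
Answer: 76004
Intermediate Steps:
-(-44324 - 31680) = -1*(-76004) = 76004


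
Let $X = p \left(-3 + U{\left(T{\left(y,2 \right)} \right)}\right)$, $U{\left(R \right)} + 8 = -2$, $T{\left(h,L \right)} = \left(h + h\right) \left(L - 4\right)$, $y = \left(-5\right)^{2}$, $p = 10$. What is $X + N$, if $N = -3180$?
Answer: $-3310$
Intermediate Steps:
$y = 25$
$T{\left(h,L \right)} = 2 h \left(-4 + L\right)$
$U{\left(R \right)} = -10$ ($U{\left(R \right)} = -8 - 2 = -10$)
$X = -130$ ($X = 10 \left(-3 - 10\right) = 10 \left(-13\right) = -130$)
$X + N = -130 - 3180 = -3310$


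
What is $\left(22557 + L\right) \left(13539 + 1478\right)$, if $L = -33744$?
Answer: $-167995179$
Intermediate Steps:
$\left(22557 + L\right) \left(13539 + 1478\right) = \left(22557 - 33744\right) \left(13539 + 1478\right) = \left(-11187\right) 15017 = -167995179$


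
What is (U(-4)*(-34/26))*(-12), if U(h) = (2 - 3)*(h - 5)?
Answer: 1836/13 ≈ 141.23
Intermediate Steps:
U(h) = 5 - h (U(h) = -(-5 + h) = 5 - h)
(U(-4)*(-34/26))*(-12) = ((5 - 1*(-4))*(-34/26))*(-12) = ((5 + 4)*(-34*1/26))*(-12) = (9*(-17/13))*(-12) = -153/13*(-12) = 1836/13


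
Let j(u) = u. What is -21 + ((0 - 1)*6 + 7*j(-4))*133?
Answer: -4543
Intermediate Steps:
-21 + ((0 - 1)*6 + 7*j(-4))*133 = -21 + ((0 - 1)*6 + 7*(-4))*133 = -21 + (-1*6 - 28)*133 = -21 + (-6 - 28)*133 = -21 - 34*133 = -21 - 4522 = -4543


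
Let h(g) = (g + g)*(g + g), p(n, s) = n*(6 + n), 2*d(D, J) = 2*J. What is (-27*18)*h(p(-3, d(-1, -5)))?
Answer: -157464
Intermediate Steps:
d(D, J) = J (d(D, J) = (2*J)/2 = J)
h(g) = 4*g² (h(g) = (2*g)*(2*g) = 4*g²)
(-27*18)*h(p(-3, d(-1, -5))) = (-27*18)*(4*(-3*(6 - 3))²) = -1944*(-3*3)² = -1944*(-9)² = -1944*81 = -486*324 = -157464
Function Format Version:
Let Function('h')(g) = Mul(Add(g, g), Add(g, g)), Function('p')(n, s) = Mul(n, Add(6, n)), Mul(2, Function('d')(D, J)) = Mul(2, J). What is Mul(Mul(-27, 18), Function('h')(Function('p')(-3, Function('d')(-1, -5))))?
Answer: -157464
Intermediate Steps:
Function('d')(D, J) = J (Function('d')(D, J) = Mul(Rational(1, 2), Mul(2, J)) = J)
Function('h')(g) = Mul(4, Pow(g, 2)) (Function('h')(g) = Mul(Mul(2, g), Mul(2, g)) = Mul(4, Pow(g, 2)))
Mul(Mul(-27, 18), Function('h')(Function('p')(-3, Function('d')(-1, -5)))) = Mul(Mul(-27, 18), Mul(4, Pow(Mul(-3, Add(6, -3)), 2))) = Mul(-486, Mul(4, Pow(Mul(-3, 3), 2))) = Mul(-486, Mul(4, Pow(-9, 2))) = Mul(-486, Mul(4, 81)) = Mul(-486, 324) = -157464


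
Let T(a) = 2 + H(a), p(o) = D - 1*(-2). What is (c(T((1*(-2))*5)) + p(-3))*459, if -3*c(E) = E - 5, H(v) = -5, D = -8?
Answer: -1530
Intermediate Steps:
p(o) = -6 (p(o) = -8 - 1*(-2) = -8 + 2 = -6)
T(a) = -3 (T(a) = 2 - 5 = -3)
c(E) = 5/3 - E/3 (c(E) = -(E - 5)/3 = -(-5 + E)/3 = 5/3 - E/3)
(c(T((1*(-2))*5)) + p(-3))*459 = ((5/3 - 1/3*(-3)) - 6)*459 = ((5/3 + 1) - 6)*459 = (8/3 - 6)*459 = -10/3*459 = -1530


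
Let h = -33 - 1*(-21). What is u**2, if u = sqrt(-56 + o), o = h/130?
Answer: -3646/65 ≈ -56.092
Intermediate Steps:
h = -12 (h = -33 + 21 = -12)
o = -6/65 (o = -12/130 = -12*1/130 = -6/65 ≈ -0.092308)
u = I*sqrt(236990)/65 (u = sqrt(-56 - 6/65) = sqrt(-3646/65) = I*sqrt(236990)/65 ≈ 7.4895*I)
u**2 = (I*sqrt(236990)/65)**2 = -3646/65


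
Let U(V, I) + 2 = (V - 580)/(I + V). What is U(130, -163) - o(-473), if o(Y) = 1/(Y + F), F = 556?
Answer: 10613/913 ≈ 11.624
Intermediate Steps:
o(Y) = 1/(556 + Y) (o(Y) = 1/(Y + 556) = 1/(556 + Y))
U(V, I) = -2 + (-580 + V)/(I + V) (U(V, I) = -2 + (V - 580)/(I + V) = -2 + (-580 + V)/(I + V))
U(130, -163) - o(-473) = (-580 - 1*130 - 2*(-163))/(-163 + 130) - 1/(556 - 473) = (-580 - 130 + 326)/(-33) - 1/83 = -1/33*(-384) - 1*1/83 = 128/11 - 1/83 = 10613/913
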